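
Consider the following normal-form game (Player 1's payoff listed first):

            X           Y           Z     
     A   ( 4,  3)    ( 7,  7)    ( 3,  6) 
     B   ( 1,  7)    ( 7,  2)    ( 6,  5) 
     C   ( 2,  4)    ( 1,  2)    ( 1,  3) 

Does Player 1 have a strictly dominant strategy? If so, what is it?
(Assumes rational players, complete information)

No strictly dominant strategy exists for Player 1

Work:
A strategy strictly dominates another if it gives a strictly higher payoff against every opponent action. Compare each pair of P1's strategies column-by-column:
  A vs B: [4 vs 1, 7 vs 7, 3 vs 6] → A does not strictly dominate B (column Y: 7 ≤ 7)
  A vs C: [4 vs 2, 7 vs 1, 3 vs 1] → A strictly dominates C
  B vs A: [1 vs 4, 7 vs 7, 6 vs 3] → B does not strictly dominate A (column X: 1 ≤ 4)
  B vs C: [1 vs 2, 7 vs 1, 6 vs 1] → B does not strictly dominate C (column X: 1 ≤ 2)
  C vs A: [2 vs 4, 1 vs 7, 1 vs 3] → C does not strictly dominate A (column X: 2 ≤ 4)
  C vs B: [2 vs 1, 1 vs 7, 1 vs 6] → C does not strictly dominate B (column Y: 1 ≤ 7)
No single strategy strictly dominates all others → no strictly dominant strategy.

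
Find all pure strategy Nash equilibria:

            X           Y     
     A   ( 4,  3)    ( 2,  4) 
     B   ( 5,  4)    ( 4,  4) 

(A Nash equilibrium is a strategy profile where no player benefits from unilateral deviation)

Nash equilibrium: (B, X), (B, Y)

Work:
Best responses:
  P1 vs X: payoffs [4, 5] → best response B (payoff 5)
  P1 vs Y: payoffs [2, 4] → best response B (payoff 4)
  P2 vs A: payoffs [3, 4] → best response Y (payoff 4)
  P2 vs B: payoffs [4, 4] → best response X/Y (payoff 4)
Mutual best responses: (B,X), (B,Y) → Nash equilibria.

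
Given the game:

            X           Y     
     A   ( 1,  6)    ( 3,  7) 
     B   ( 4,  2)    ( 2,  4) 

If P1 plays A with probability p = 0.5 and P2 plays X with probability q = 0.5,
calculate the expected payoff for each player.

E[P1] = 2.5, E[P2] = 4.75

Work:
E[P1] = p·q·π₁(A,X) + p·(1-q)·π₁(A,Y) + (1-p)·q·π₁(B,X) + (1-p)·(1-q)·π₁(B,Y)
= 0.5·0.5·1 + 0.5·0.5·3 + 0.5·0.5·4 + 0.5·0.5·2
= 2.5

E[P2] = 4.75 (similar calculation)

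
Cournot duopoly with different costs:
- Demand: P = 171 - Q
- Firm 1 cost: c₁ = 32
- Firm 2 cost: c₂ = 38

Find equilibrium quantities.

q₁* = 48.33, q₂* = 42.33

Work:
Reaction: q₁ = (171 - 32 - q₂)/2
Reaction: q₂ = (171 - 38 - q₁)/2
Solve simultaneously:
q₁* = (171 - 2×32 + 38)/3 = 48.33
q₂* = (171 - 2×38 + 32)/3 = 42.33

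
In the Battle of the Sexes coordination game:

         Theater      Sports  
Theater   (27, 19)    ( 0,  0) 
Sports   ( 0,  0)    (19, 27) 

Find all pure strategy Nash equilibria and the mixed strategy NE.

Pure NE: (Theater, Theater) and (Sports, Sports); Mixed NE: p = 0.587, q = 0.413

Work:
Check pure NE:
(Theater, Theater): (27, 19) - no unilateral deviation beneficial
(Sports, Sports): (19, 27) - no unilateral deviation beneficial
Mixed NE: P1 plays Theater with p = 0.587, P2 plays Theater with q = 0.413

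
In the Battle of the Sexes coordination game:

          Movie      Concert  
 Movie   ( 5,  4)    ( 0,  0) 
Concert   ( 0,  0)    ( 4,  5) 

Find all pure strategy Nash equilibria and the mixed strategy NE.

Pure NE: (Movie, Movie) and (Concert, Concert); Mixed NE: p = 0.5556, q = 0.4444

Work:
Check pure NE:
(Movie, Movie): (5, 4) - no unilateral deviation beneficial
(Concert, Concert): (4, 5) - no unilateral deviation beneficial
Mixed NE: P1 plays Movie with p = 0.5556, P2 plays Movie with q = 0.4444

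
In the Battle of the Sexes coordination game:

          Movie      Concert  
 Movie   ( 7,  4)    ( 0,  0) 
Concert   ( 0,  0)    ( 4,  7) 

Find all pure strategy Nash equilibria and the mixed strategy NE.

Pure NE: (Movie, Movie) and (Concert, Concert); Mixed NE: p = 0.6364, q = 0.3636

Work:
Check pure NE:
(Movie, Movie): (7, 4) - no unilateral deviation beneficial
(Concert, Concert): (4, 7) - no unilateral deviation beneficial
Mixed NE: P1 plays Movie with p = 0.6364, P2 plays Movie with q = 0.3636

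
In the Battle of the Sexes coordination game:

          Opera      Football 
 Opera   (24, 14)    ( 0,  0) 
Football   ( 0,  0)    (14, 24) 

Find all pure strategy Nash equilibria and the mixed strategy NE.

Pure NE: (Opera, Opera) and (Football, Football); Mixed NE: p = 0.6316, q = 0.3684

Work:
Check pure NE:
(Opera, Opera): (24, 14) - no unilateral deviation beneficial
(Football, Football): (14, 24) - no unilateral deviation beneficial
Mixed NE: P1 plays Opera with p = 0.6316, P2 plays Opera with q = 0.3684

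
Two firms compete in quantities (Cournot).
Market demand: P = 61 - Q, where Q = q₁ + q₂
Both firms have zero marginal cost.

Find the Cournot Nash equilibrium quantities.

q₁* = q₂* = 20.33; P* = 20.33

Work:
Profit: π_i = P·q_i = (a - q_i - q_j)·q_i
FOC: ∂π_i/∂q_i = a - 2q_i - q_j = 0
Reaction function: q_i = (61 - q_j)/2
Symmetry: q* = 61/3 = 20.33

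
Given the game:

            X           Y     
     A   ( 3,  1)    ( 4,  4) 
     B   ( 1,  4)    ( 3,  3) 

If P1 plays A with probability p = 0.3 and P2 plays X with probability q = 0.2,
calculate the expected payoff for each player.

E[P1] = 2.96, E[P2] = 3.26

Work:
E[P1] = p·q·π₁(A,X) + p·(1-q)·π₁(A,Y) + (1-p)·q·π₁(B,X) + (1-p)·(1-q)·π₁(B,Y)
= 0.3·0.2·3 + 0.3·0.8·4 + 0.7·0.2·1 + 0.7·0.8·3
= 2.96

E[P2] = 3.26 (similar calculation)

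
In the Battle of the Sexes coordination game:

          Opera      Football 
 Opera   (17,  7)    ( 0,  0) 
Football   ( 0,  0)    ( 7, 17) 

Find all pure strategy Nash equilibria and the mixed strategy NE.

Pure NE: (Opera, Opera) and (Football, Football); Mixed NE: p = 0.7083, q = 0.2917

Work:
Check pure NE:
(Opera, Opera): (17, 7) - no unilateral deviation beneficial
(Football, Football): (7, 17) - no unilateral deviation beneficial
Mixed NE: P1 plays Opera with p = 0.7083, P2 plays Opera with q = 0.2917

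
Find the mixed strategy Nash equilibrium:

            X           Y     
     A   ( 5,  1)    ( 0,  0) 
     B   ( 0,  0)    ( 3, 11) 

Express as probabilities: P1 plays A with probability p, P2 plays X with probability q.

p = 0.9167, q = 0.375

Work:
Find probabilities that make opponent indifferent:
P2 chooses q to make P1 indifferent between A and B
P1 chooses p to make P2 indifferent between X and Y
Mixed NE: P1 plays (A: 0.9167, B: 0.0833), P2 plays (X: 0.375, Y: 0.625)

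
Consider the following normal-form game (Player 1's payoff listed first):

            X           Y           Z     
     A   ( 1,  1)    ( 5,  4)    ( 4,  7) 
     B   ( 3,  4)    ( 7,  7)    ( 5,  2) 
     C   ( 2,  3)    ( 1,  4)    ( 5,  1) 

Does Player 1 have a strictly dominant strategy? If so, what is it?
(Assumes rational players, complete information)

No strictly dominant strategy exists for Player 1

Work:
A strategy strictly dominates another if it gives a strictly higher payoff against every opponent action. Compare each pair of P1's strategies column-by-column:
  A vs B: [1 vs 3, 5 vs 7, 4 vs 5] → A does not strictly dominate B (column X: 1 ≤ 3)
  A vs C: [1 vs 2, 5 vs 1, 4 vs 5] → A does not strictly dominate C (column X: 1 ≤ 2)
  B vs A: [3 vs 1, 7 vs 5, 5 vs 4] → B strictly dominates A
  B vs C: [3 vs 2, 7 vs 1, 5 vs 5] → B does not strictly dominate C (column Z: 5 ≤ 5)
  C vs A: [2 vs 1, 1 vs 5, 5 vs 4] → C does not strictly dominate A (column Y: 1 ≤ 5)
  C vs B: [2 vs 3, 1 vs 7, 5 vs 5] → C does not strictly dominate B (column X: 2 ≤ 3)
No single strategy strictly dominates all others → no strictly dominant strategy.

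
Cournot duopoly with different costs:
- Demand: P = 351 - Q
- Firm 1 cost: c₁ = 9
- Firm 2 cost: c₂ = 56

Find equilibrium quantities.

q₁* = 129.67, q₂* = 82.67

Work:
Reaction: q₁ = (351 - 9 - q₂)/2
Reaction: q₂ = (351 - 56 - q₁)/2
Solve simultaneously:
q₁* = (351 - 2×9 + 56)/3 = 129.67
q₂* = (351 - 2×56 + 9)/3 = 82.67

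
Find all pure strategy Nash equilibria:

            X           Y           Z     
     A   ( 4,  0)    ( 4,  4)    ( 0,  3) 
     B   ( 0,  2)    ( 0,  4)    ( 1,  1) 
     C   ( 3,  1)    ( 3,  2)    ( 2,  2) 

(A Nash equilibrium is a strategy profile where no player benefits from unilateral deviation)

Nash equilibrium: (A, Y), (C, Z)

Work:
Best responses:
  P1 vs X: payoffs [4, 0, 3] → best response A (payoff 4)
  P1 vs Y: payoffs [4, 0, 3] → best response A (payoff 4)
  P1 vs Z: payoffs [0, 1, 2] → best response C (payoff 2)
  P2 vs A: payoffs [0, 4, 3] → best response Y (payoff 4)
  P2 vs B: payoffs [2, 4, 1] → best response Y (payoff 4)
  P2 vs C: payoffs [1, 2, 2] → best response Y/Z (payoff 2)
Mutual best responses: (A,Y), (C,Z) → Nash equilibria.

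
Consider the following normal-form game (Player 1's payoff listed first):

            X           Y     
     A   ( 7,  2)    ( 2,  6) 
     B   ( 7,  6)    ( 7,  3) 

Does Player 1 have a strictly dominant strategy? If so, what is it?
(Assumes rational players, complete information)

No strictly dominant strategy exists for Player 1

Work:
A strategy strictly dominates another if it gives a strictly higher payoff against every opponent action. Compare each pair of P1's strategies column-by-column:
  A vs B: [7 vs 7, 2 vs 7] → A does not strictly dominate B (column X: 7 ≤ 7)
  B vs A: [7 vs 7, 7 vs 2] → B does not strictly dominate A (column X: 7 ≤ 7)
No single strategy strictly dominates all others → no strictly dominant strategy.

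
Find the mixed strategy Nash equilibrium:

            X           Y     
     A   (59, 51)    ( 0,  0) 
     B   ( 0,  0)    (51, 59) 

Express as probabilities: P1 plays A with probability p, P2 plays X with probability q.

p = 0.5364, q = 0.4636

Work:
Find probabilities that make opponent indifferent:
P2 chooses q to make P1 indifferent between A and B
P1 chooses p to make P2 indifferent between X and Y
Mixed NE: P1 plays (A: 0.5364, B: 0.4636), P2 plays (X: 0.4636, Y: 0.5364)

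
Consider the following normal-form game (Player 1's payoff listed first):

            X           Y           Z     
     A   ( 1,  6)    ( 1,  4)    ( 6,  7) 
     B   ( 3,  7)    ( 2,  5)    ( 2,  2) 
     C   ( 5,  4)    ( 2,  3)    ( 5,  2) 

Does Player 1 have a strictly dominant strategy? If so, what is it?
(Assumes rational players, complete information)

No strictly dominant strategy exists for Player 1

Work:
A strategy strictly dominates another if it gives a strictly higher payoff against every opponent action. Compare each pair of P1's strategies column-by-column:
  A vs B: [1 vs 3, 1 vs 2, 6 vs 2] → A does not strictly dominate B (column X: 1 ≤ 3)
  A vs C: [1 vs 5, 1 vs 2, 6 vs 5] → A does not strictly dominate C (column X: 1 ≤ 5)
  B vs A: [3 vs 1, 2 vs 1, 2 vs 6] → B does not strictly dominate A (column Z: 2 ≤ 6)
  B vs C: [3 vs 5, 2 vs 2, 2 vs 5] → B does not strictly dominate C (column X: 3 ≤ 5)
  C vs A: [5 vs 1, 2 vs 1, 5 vs 6] → C does not strictly dominate A (column Z: 5 ≤ 6)
  C vs B: [5 vs 3, 2 vs 2, 5 vs 2] → C does not strictly dominate B (column Y: 2 ≤ 2)
No single strategy strictly dominates all others → no strictly dominant strategy.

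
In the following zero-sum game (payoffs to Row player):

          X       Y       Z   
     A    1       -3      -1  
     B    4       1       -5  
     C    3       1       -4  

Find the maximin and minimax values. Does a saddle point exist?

Maximin = -3, Minimax = -1, Saddle: False

Work:
Row minimums: [-3, -5, -4] → maximin = -3
Column maximums: [4, 1, -1] → minimax = -1
No saddle point (maximin ≠ minimax). Mixed strategy needed.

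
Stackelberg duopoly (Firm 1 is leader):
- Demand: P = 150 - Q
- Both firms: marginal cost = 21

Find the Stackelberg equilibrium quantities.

q₁* (leader) = 64.5, q₂* (follower) = 32.25

Work:
Follower's reaction: q₂ = (a - c - q₁)/2
Leader substitutes: π₁ = q₁·(a - q₁ - (a-c-q₁)/2 - c)
FOC: q₁* = (150 - 21)/2 = 64.50
Then: q₂* = (150 - 21 - 64.5)/2 = 32.25
Leader has first-mover advantage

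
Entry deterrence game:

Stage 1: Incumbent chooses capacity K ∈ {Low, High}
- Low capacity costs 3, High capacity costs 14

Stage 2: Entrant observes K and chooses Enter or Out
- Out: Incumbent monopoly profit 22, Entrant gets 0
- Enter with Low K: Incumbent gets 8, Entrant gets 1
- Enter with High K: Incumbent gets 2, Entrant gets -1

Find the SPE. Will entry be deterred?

SPE: (High, Enter|Low, Out|High); Entry deterred. Incumbent net profit = 8

Work:
After Low K: Entrant enters (1 > 0)
After High K: Entrant stays out (-1 < 0)
Incumbent: Low → 8−3=5, High → 22−14=8
Incumbent chooses High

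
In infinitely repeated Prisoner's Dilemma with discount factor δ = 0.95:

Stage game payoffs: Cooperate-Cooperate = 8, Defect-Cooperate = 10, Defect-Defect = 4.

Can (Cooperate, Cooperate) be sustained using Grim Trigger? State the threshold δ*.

δ* = 0.3333; since δ = 0.95 ≥ 0.3333, cooperation can be sustained

Work:
For Grim Trigger:
Cooperate forever: 8/(1-δ)
Defect then punished: 10 + 4·δ/(1-δ)
Need: 8/(1-δ) ≥ 10 + 4·δ/(1-δ)
Solving: δ ≥ (T-R)/(T-P) = (10-8)/(10-4) = 0.3333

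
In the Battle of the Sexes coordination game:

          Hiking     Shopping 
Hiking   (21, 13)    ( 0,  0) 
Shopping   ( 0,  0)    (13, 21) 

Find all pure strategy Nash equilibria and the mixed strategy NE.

Pure NE: (Hiking, Hiking) and (Shopping, Shopping); Mixed NE: p = 0.6176, q = 0.3824

Work:
Check pure NE:
(Hiking, Hiking): (21, 13) - no unilateral deviation beneficial
(Shopping, Shopping): (13, 21) - no unilateral deviation beneficial
Mixed NE: P1 plays Hiking with p = 0.6176, P2 plays Hiking with q = 0.3824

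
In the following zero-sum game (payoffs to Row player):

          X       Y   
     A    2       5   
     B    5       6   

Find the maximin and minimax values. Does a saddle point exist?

Maximin = 5, Minimax = 5, Saddle: True

Work:
Row minimums: [2, 5] → maximin = 5
Column maximums: [5, 6] → minimax = 5
Saddle point exists! Game value = 5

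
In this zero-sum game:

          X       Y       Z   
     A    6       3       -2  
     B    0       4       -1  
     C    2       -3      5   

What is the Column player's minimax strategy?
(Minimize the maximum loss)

Column should play Y, value = 4

Work:
Column player minimizes Row's maximum payoff:
Column X: max payoff to Row = 6
Column Y: max payoff to Row = 4
Column Z: max payoff to Row = 5
Minimum is 4, achieved by column Y.
Minimax strategy: Y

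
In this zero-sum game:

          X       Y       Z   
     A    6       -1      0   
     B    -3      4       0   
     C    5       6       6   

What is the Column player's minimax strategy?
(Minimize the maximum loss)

Column should play X or Y or Z (all achieve the minimum), value = 6

Work:
Column player minimizes Row's maximum payoff:
Column X: max payoff to Row = 6
Column Y: max payoff to Row = 6
Column Z: max payoff to Row = 6
Minimum is 6, achieved by columns X, Y, Z (tied).
Each of X or Y or Z is a minimax strategy.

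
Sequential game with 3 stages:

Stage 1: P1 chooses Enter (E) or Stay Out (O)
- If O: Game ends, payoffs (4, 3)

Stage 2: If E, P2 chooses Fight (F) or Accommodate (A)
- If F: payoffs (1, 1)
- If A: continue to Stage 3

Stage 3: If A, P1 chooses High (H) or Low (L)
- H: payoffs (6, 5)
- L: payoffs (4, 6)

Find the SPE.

SPE: (E, A, H); Outcome (6, 5)

Work:
Stage 3: P1 chooses H (6 vs 4)
Stage 2: P2: F->1, A->5 (anticipating H). Choose A
Stage 1: P1: O->4, E->6 (anticipating A, H). Choose E
SPE path: E -> A -> H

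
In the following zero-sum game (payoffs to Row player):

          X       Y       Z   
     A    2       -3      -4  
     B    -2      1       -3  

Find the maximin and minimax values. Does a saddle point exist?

Maximin = -3, Minimax = -3, Saddle: True

Work:
Row minimums: [-4, -3] → maximin = -3
Column maximums: [2, 1, -3] → minimax = -3
Saddle point exists! Game value = -3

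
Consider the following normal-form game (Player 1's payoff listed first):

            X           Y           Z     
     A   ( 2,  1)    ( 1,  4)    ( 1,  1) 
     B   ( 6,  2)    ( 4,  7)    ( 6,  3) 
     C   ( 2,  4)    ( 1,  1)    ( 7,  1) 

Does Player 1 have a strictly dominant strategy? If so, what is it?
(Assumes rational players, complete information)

No strictly dominant strategy exists for Player 1

Work:
A strategy strictly dominates another if it gives a strictly higher payoff against every opponent action. Compare each pair of P1's strategies column-by-column:
  A vs B: [2 vs 6, 1 vs 4, 1 vs 6] → A does not strictly dominate B (column X: 2 ≤ 6)
  A vs C: [2 vs 2, 1 vs 1, 1 vs 7] → A does not strictly dominate C (column X: 2 ≤ 2)
  B vs A: [6 vs 2, 4 vs 1, 6 vs 1] → B strictly dominates A
  B vs C: [6 vs 2, 4 vs 1, 6 vs 7] → B does not strictly dominate C (column Z: 6 ≤ 7)
  C vs A: [2 vs 2, 1 vs 1, 7 vs 1] → C does not strictly dominate A (column X: 2 ≤ 2)
  C vs B: [2 vs 6, 1 vs 4, 7 vs 6] → C does not strictly dominate B (column X: 2 ≤ 6)
No single strategy strictly dominates all others → no strictly dominant strategy.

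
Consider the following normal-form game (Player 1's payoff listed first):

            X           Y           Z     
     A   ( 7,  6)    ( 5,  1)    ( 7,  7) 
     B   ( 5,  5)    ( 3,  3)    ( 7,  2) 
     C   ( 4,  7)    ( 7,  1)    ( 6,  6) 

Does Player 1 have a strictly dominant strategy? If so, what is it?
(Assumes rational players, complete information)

No strictly dominant strategy exists for Player 1

Work:
A strategy strictly dominates another if it gives a strictly higher payoff against every opponent action. Compare each pair of P1's strategies column-by-column:
  A vs B: [7 vs 5, 5 vs 3, 7 vs 7] → A does not strictly dominate B (column Z: 7 ≤ 7)
  A vs C: [7 vs 4, 5 vs 7, 7 vs 6] → A does not strictly dominate C (column Y: 5 ≤ 7)
  B vs A: [5 vs 7, 3 vs 5, 7 vs 7] → B does not strictly dominate A (column X: 5 ≤ 7)
  B vs C: [5 vs 4, 3 vs 7, 7 vs 6] → B does not strictly dominate C (column Y: 3 ≤ 7)
  C vs A: [4 vs 7, 7 vs 5, 6 vs 7] → C does not strictly dominate A (column X: 4 ≤ 7)
  C vs B: [4 vs 5, 7 vs 3, 6 vs 7] → C does not strictly dominate B (column X: 4 ≤ 5)
No single strategy strictly dominates all others → no strictly dominant strategy.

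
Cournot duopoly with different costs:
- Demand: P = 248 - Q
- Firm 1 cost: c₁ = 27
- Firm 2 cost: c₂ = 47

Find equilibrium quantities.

q₁* = 80.33, q₂* = 60.33

Work:
Reaction: q₁ = (248 - 27 - q₂)/2
Reaction: q₂ = (248 - 47 - q₁)/2
Solve simultaneously:
q₁* = (248 - 2×27 + 47)/3 = 80.33
q₂* = (248 - 2×47 + 27)/3 = 60.33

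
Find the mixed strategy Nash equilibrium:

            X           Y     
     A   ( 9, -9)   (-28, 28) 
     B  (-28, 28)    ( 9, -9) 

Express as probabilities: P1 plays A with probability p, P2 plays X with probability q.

p = 0.5, q = 0.5

Work:
Find probabilities that make opponent indifferent:
P2 chooses q to make P1 indifferent between A and B
P1 chooses p to make P2 indifferent between X and Y
Mixed NE: P1 plays (A: 0.5, B: 0.5), P2 plays (X: 0.5, Y: 0.5)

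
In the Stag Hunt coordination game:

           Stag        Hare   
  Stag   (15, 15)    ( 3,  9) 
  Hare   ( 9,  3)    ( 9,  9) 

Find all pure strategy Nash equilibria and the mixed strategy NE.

Pure NE: (Stag, Stag) and (Hare, Hare); Mixed NE: p = 0.5, q = 0.5

Work:
Check pure NE:
(Stag, Stag): (15, 15) - no unilateral deviation beneficial
(Hare, Hare): (9, 9) - no unilateral deviation beneficial
Mixed NE: P1 plays Stag with p = 0.5, P2 plays Stag with q = 0.5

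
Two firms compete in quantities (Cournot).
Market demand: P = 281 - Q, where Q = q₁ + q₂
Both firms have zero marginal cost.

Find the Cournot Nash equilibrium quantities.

q₁* = q₂* = 93.67; P* = 93.67

Work:
Profit: π_i = P·q_i = (a - q_i - q_j)·q_i
FOC: ∂π_i/∂q_i = a - 2q_i - q_j = 0
Reaction function: q_i = (281 - q_j)/2
Symmetry: q* = 281/3 = 93.67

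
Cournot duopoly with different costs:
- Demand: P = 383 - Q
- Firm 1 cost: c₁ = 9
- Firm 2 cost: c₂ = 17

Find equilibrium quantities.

q₁* = 127.33, q₂* = 119.33

Work:
Reaction: q₁ = (383 - 9 - q₂)/2
Reaction: q₂ = (383 - 17 - q₁)/2
Solve simultaneously:
q₁* = (383 - 2×9 + 17)/3 = 127.33
q₂* = (383 - 2×17 + 9)/3 = 119.33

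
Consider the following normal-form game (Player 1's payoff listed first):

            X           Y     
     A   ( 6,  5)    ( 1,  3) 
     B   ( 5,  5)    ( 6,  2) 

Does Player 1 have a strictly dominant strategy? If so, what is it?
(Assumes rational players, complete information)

No strictly dominant strategy exists for Player 1

Work:
A strategy strictly dominates another if it gives a strictly higher payoff against every opponent action. Compare each pair of P1's strategies column-by-column:
  A vs B: [6 vs 5, 1 vs 6] → A does not strictly dominate B (column Y: 1 ≤ 6)
  B vs A: [5 vs 6, 6 vs 1] → B does not strictly dominate A (column X: 5 ≤ 6)
No single strategy strictly dominates all others → no strictly dominant strategy.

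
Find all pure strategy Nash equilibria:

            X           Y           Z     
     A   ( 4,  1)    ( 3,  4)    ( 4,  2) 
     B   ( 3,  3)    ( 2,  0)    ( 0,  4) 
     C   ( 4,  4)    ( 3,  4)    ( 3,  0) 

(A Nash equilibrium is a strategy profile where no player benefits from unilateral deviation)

Nash equilibrium: (A, Y), (C, X), (C, Y)

Work:
Best responses:
  P1 vs X: payoffs [4, 3, 4] → best response A/C (payoff 4)
  P1 vs Y: payoffs [3, 2, 3] → best response A/C (payoff 3)
  P1 vs Z: payoffs [4, 0, 3] → best response A (payoff 4)
  P2 vs A: payoffs [1, 4, 2] → best response Y (payoff 4)
  P2 vs B: payoffs [3, 0, 4] → best response Z (payoff 4)
  P2 vs C: payoffs [4, 4, 0] → best response X/Y (payoff 4)
Mutual best responses: (A,Y), (C,X), (C,Y) → Nash equilibria.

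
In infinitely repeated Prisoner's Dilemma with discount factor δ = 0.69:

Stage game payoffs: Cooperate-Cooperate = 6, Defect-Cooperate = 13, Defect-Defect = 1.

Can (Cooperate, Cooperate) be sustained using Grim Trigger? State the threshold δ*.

δ* = 0.5833; since δ = 0.69 ≥ 0.5833, cooperation can be sustained

Work:
For Grim Trigger:
Cooperate forever: 6/(1-δ)
Defect then punished: 13 + 1·δ/(1-δ)
Need: 6/(1-δ) ≥ 13 + 1·δ/(1-δ)
Solving: δ ≥ (T-R)/(T-P) = (13-6)/(13-1) = 0.5833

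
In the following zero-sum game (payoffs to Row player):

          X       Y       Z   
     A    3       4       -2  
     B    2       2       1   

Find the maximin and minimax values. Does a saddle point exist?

Maximin = 1, Minimax = 1, Saddle: True

Work:
Row minimums: [-2, 1] → maximin = 1
Column maximums: [3, 4, 1] → minimax = 1
Saddle point exists! Game value = 1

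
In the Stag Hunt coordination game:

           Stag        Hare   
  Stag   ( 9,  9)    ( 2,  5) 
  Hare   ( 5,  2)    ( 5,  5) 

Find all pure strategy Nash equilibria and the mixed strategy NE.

Pure NE: (Stag, Stag) and (Hare, Hare); Mixed NE: p = 0.4286, q = 0.4286

Work:
Check pure NE:
(Stag, Stag): (9, 9) - no unilateral deviation beneficial
(Hare, Hare): (5, 5) - no unilateral deviation beneficial
Mixed NE: P1 plays Stag with p = 0.4286, P2 plays Stag with q = 0.4286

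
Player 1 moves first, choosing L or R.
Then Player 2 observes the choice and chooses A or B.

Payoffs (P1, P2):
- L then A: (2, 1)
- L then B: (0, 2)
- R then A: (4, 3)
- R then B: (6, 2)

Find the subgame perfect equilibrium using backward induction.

P1 plays R, P2 plays B after L and A after R; Payoff (4, 3)

Work:
Backward induction:
After L: P2 chooses B → P1 gets 0
After R: P2 chooses A → P1 gets 4
P1 chooses R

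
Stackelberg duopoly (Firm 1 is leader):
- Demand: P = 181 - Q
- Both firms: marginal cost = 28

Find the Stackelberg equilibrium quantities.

q₁* (leader) = 76.5, q₂* (follower) = 38.25

Work:
Follower's reaction: q₂ = (a - c - q₁)/2
Leader substitutes: π₁ = q₁·(a - q₁ - (a-c-q₁)/2 - c)
FOC: q₁* = (181 - 28)/2 = 76.50
Then: q₂* = (181 - 28 - 76.5)/2 = 38.25
Leader has first-mover advantage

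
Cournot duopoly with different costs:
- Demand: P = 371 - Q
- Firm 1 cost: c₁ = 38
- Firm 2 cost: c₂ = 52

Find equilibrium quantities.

q₁* = 115.67, q₂* = 101.67

Work:
Reaction: q₁ = (371 - 38 - q₂)/2
Reaction: q₂ = (371 - 52 - q₁)/2
Solve simultaneously:
q₁* = (371 - 2×38 + 52)/3 = 115.67
q₂* = (371 - 2×52 + 38)/3 = 101.67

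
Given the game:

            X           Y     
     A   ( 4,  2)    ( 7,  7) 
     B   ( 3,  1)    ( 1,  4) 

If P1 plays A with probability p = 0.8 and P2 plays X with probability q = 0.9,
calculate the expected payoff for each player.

E[P1] = 4.0, E[P2] = 2.26

Work:
E[P1] = p·q·π₁(A,X) + p·(1-q)·π₁(A,Y) + (1-p)·q·π₁(B,X) + (1-p)·(1-q)·π₁(B,Y)
= 0.8·0.9·4 + 0.8·0.1·7 + 0.2·0.9·3 + 0.2·0.1·1
= 4.0

E[P2] = 2.26 (similar calculation)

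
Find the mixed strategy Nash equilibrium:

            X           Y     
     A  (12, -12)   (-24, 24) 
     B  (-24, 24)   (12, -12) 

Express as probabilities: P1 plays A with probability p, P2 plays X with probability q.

p = 0.5, q = 0.5

Work:
Find probabilities that make opponent indifferent:
P2 chooses q to make P1 indifferent between A and B
P1 chooses p to make P2 indifferent between X and Y
Mixed NE: P1 plays (A: 0.5, B: 0.5), P2 plays (X: 0.5, Y: 0.5)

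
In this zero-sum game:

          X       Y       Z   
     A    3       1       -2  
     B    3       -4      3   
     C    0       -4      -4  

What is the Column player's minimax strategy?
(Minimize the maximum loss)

Column should play Y, value = 1

Work:
Column player minimizes Row's maximum payoff:
Column X: max payoff to Row = 3
Column Y: max payoff to Row = 1
Column Z: max payoff to Row = 3
Minimum is 1, achieved by column Y.
Minimax strategy: Y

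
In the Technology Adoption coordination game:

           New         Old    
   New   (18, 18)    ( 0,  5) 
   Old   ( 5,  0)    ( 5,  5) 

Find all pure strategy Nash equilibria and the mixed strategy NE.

Pure NE: (New, New) and (Old, Old); Mixed NE: p = 0.2778, q = 0.2778

Work:
Check pure NE:
(New, New): (18, 18) - no unilateral deviation beneficial
(Old, Old): (5, 5) - no unilateral deviation beneficial
Mixed NE: P1 plays New with p = 0.2778, P2 plays New with q = 0.2778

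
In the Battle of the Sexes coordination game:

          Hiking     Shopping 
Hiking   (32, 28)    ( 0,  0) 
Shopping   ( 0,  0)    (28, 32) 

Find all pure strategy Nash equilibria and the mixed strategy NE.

Pure NE: (Hiking, Hiking) and (Shopping, Shopping); Mixed NE: p = 0.5333, q = 0.4667

Work:
Check pure NE:
(Hiking, Hiking): (32, 28) - no unilateral deviation beneficial
(Shopping, Shopping): (28, 32) - no unilateral deviation beneficial
Mixed NE: P1 plays Hiking with p = 0.5333, P2 plays Hiking with q = 0.4667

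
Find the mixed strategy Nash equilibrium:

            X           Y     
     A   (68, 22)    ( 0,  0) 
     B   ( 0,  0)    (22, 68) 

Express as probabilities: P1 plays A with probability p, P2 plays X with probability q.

p = 0.7556, q = 0.2444

Work:
Find probabilities that make opponent indifferent:
P2 chooses q to make P1 indifferent between A and B
P1 chooses p to make P2 indifferent between X and Y
Mixed NE: P1 plays (A: 0.7556, B: 0.2444), P2 plays (X: 0.2444, Y: 0.7556)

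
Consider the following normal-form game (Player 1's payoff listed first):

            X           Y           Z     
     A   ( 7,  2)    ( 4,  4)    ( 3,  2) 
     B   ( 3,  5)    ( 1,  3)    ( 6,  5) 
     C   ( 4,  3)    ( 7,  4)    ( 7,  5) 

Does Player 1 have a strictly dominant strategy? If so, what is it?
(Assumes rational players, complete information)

No strictly dominant strategy exists for Player 1

Work:
A strategy strictly dominates another if it gives a strictly higher payoff against every opponent action. Compare each pair of P1's strategies column-by-column:
  A vs B: [7 vs 3, 4 vs 1, 3 vs 6] → A does not strictly dominate B (column Z: 3 ≤ 6)
  A vs C: [7 vs 4, 4 vs 7, 3 vs 7] → A does not strictly dominate C (column Y: 4 ≤ 7)
  B vs A: [3 vs 7, 1 vs 4, 6 vs 3] → B does not strictly dominate A (column X: 3 ≤ 7)
  B vs C: [3 vs 4, 1 vs 7, 6 vs 7] → B does not strictly dominate C (column X: 3 ≤ 4)
  C vs A: [4 vs 7, 7 vs 4, 7 vs 3] → C does not strictly dominate A (column X: 4 ≤ 7)
  C vs B: [4 vs 3, 7 vs 1, 7 vs 6] → C strictly dominates B
No single strategy strictly dominates all others → no strictly dominant strategy.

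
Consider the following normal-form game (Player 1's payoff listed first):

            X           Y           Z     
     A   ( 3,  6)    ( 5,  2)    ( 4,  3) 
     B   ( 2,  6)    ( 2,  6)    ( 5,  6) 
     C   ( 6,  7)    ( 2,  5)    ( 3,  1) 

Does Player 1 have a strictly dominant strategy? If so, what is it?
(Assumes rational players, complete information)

No strictly dominant strategy exists for Player 1

Work:
A strategy strictly dominates another if it gives a strictly higher payoff against every opponent action. Compare each pair of P1's strategies column-by-column:
  A vs B: [3 vs 2, 5 vs 2, 4 vs 5] → A does not strictly dominate B (column Z: 4 ≤ 5)
  A vs C: [3 vs 6, 5 vs 2, 4 vs 3] → A does not strictly dominate C (column X: 3 ≤ 6)
  B vs A: [2 vs 3, 2 vs 5, 5 vs 4] → B does not strictly dominate A (column X: 2 ≤ 3)
  B vs C: [2 vs 6, 2 vs 2, 5 vs 3] → B does not strictly dominate C (column X: 2 ≤ 6)
  C vs A: [6 vs 3, 2 vs 5, 3 vs 4] → C does not strictly dominate A (column Y: 2 ≤ 5)
  C vs B: [6 vs 2, 2 vs 2, 3 vs 5] → C does not strictly dominate B (column Y: 2 ≤ 2)
No single strategy strictly dominates all others → no strictly dominant strategy.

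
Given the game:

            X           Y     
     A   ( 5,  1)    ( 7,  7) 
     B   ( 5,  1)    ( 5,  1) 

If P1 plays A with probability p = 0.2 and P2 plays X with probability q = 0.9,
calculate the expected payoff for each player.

E[P1] = 5.04, E[P2] = 1.12

Work:
E[P1] = p·q·π₁(A,X) + p·(1-q)·π₁(A,Y) + (1-p)·q·π₁(B,X) + (1-p)·(1-q)·π₁(B,Y)
= 0.2·0.9·5 + 0.2·0.1·7 + 0.8·0.9·5 + 0.8·0.1·5
= 5.04

E[P2] = 1.12 (similar calculation)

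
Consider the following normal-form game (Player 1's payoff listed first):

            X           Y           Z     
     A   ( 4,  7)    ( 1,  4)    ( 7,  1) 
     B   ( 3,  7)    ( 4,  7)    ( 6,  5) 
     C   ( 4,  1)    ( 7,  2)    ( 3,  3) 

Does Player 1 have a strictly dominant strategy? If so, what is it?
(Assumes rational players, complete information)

No strictly dominant strategy exists for Player 1

Work:
A strategy strictly dominates another if it gives a strictly higher payoff against every opponent action. Compare each pair of P1's strategies column-by-column:
  A vs B: [4 vs 3, 1 vs 4, 7 vs 6] → A does not strictly dominate B (column Y: 1 ≤ 4)
  A vs C: [4 vs 4, 1 vs 7, 7 vs 3] → A does not strictly dominate C (column X: 4 ≤ 4)
  B vs A: [3 vs 4, 4 vs 1, 6 vs 7] → B does not strictly dominate A (column X: 3 ≤ 4)
  B vs C: [3 vs 4, 4 vs 7, 6 vs 3] → B does not strictly dominate C (column X: 3 ≤ 4)
  C vs A: [4 vs 4, 7 vs 1, 3 vs 7] → C does not strictly dominate A (column X: 4 ≤ 4)
  C vs B: [4 vs 3, 7 vs 4, 3 vs 6] → C does not strictly dominate B (column Z: 3 ≤ 6)
No single strategy strictly dominates all others → no strictly dominant strategy.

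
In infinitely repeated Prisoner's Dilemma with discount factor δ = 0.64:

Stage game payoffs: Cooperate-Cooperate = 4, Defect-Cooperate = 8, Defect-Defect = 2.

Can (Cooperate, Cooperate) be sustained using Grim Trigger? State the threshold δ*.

δ* = 0.6667; since δ = 0.64 < 0.6667, cooperation cannot be sustained

Work:
For Grim Trigger:
Cooperate forever: 4/(1-δ)
Defect then punished: 8 + 2·δ/(1-δ)
Need: 4/(1-δ) ≥ 8 + 2·δ/(1-δ)
Solving: δ ≥ (T-R)/(T-P) = (8-4)/(8-2) = 0.6667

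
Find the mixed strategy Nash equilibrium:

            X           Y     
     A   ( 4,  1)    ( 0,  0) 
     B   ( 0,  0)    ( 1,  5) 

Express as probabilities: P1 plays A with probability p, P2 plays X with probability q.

p = 0.8333, q = 0.2

Work:
Find probabilities that make opponent indifferent:
P2 chooses q to make P1 indifferent between A and B
P1 chooses p to make P2 indifferent between X and Y
Mixed NE: P1 plays (A: 0.8333, B: 0.1667), P2 plays (X: 0.2, Y: 0.8)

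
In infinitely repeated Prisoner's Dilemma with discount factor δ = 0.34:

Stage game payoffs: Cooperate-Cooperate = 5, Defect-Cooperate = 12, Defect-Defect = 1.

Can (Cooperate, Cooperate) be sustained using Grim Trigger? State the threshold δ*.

δ* = 0.6364; since δ = 0.34 < 0.6364, cooperation cannot be sustained

Work:
For Grim Trigger:
Cooperate forever: 5/(1-δ)
Defect then punished: 12 + 1·δ/(1-δ)
Need: 5/(1-δ) ≥ 12 + 1·δ/(1-δ)
Solving: δ ≥ (T-R)/(T-P) = (12-5)/(12-1) = 0.6364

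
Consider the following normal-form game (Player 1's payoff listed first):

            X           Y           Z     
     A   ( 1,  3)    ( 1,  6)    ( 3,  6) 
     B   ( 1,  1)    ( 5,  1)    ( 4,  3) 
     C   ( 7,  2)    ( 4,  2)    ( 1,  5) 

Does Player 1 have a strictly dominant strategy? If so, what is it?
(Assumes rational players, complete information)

No strictly dominant strategy exists for Player 1

Work:
A strategy strictly dominates another if it gives a strictly higher payoff against every opponent action. Compare each pair of P1's strategies column-by-column:
  A vs B: [1 vs 1, 1 vs 5, 3 vs 4] → A does not strictly dominate B (column X: 1 ≤ 1)
  A vs C: [1 vs 7, 1 vs 4, 3 vs 1] → A does not strictly dominate C (column X: 1 ≤ 7)
  B vs A: [1 vs 1, 5 vs 1, 4 vs 3] → B does not strictly dominate A (column X: 1 ≤ 1)
  B vs C: [1 vs 7, 5 vs 4, 4 vs 1] → B does not strictly dominate C (column X: 1 ≤ 7)
  C vs A: [7 vs 1, 4 vs 1, 1 vs 3] → C does not strictly dominate A (column Z: 1 ≤ 3)
  C vs B: [7 vs 1, 4 vs 5, 1 vs 4] → C does not strictly dominate B (column Y: 4 ≤ 5)
No single strategy strictly dominates all others → no strictly dominant strategy.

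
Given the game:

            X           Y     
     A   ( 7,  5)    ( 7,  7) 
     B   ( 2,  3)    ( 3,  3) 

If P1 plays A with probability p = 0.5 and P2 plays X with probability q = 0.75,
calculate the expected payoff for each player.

E[P1] = 4.625, E[P2] = 4.25

Work:
E[P1] = p·q·π₁(A,X) + p·(1-q)·π₁(A,Y) + (1-p)·q·π₁(B,X) + (1-p)·(1-q)·π₁(B,Y)
= 0.5·0.75·7 + 0.5·0.25·7 + 0.5·0.75·2 + 0.5·0.25·3
= 4.625

E[P2] = 4.25 (similar calculation)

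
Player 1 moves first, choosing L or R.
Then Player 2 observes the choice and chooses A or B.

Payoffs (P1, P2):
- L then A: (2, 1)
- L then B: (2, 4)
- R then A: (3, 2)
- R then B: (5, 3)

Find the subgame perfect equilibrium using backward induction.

P1 plays R, P2 plays B after L and B after R; Payoff (5, 3)

Work:
Backward induction:
After L: P2 chooses B → P1 gets 2
After R: P2 chooses B → P1 gets 5
P1 chooses R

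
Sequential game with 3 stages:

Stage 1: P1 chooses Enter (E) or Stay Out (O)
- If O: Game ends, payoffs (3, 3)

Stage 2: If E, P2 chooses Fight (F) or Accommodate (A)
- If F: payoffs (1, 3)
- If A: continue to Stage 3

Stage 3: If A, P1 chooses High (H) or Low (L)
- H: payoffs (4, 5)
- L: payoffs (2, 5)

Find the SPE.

SPE: (E, A, H); Outcome (4, 5)

Work:
Stage 3: P1 chooses H (4 vs 2)
Stage 2: P2: F->3, A->5 (anticipating H). Choose A
Stage 1: P1: O->3, E->4 (anticipating A, H). Choose E
SPE path: E -> A -> H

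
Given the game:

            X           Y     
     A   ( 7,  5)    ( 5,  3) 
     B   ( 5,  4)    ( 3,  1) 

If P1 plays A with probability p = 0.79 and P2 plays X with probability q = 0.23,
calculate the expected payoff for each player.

E[P1] = 5.04, E[P2] = 3.0883

Work:
E[P1] = p·q·π₁(A,X) + p·(1-q)·π₁(A,Y) + (1-p)·q·π₁(B,X) + (1-p)·(1-q)·π₁(B,Y)
= 0.79·0.23·7 + 0.79·0.77·5 + 0.21·0.23·5 + 0.21·0.77·3
= 5.04

E[P2] = 3.0883 (similar calculation)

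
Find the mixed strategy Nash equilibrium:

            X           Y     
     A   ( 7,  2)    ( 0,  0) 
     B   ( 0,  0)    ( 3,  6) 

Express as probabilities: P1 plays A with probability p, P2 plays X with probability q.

p = 0.75, q = 0.3

Work:
Find probabilities that make opponent indifferent:
P2 chooses q to make P1 indifferent between A and B
P1 chooses p to make P2 indifferent between X and Y
Mixed NE: P1 plays (A: 0.75, B: 0.25), P2 plays (X: 0.3, Y: 0.7)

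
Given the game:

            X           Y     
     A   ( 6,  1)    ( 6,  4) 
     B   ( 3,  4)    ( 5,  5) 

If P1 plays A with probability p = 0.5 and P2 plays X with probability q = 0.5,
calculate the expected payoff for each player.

E[P1] = 5.0, E[P2] = 3.5

Work:
E[P1] = p·q·π₁(A,X) + p·(1-q)·π₁(A,Y) + (1-p)·q·π₁(B,X) + (1-p)·(1-q)·π₁(B,Y)
= 0.5·0.5·6 + 0.5·0.5·6 + 0.5·0.5·3 + 0.5·0.5·5
= 5.0

E[P2] = 3.5 (similar calculation)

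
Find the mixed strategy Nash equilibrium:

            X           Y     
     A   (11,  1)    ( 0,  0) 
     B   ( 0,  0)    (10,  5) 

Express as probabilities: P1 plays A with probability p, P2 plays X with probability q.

p = 0.8333, q = 0.4762

Work:
Find probabilities that make opponent indifferent:
P2 chooses q to make P1 indifferent between A and B
P1 chooses p to make P2 indifferent between X and Y
Mixed NE: P1 plays (A: 0.8333, B: 0.1667), P2 plays (X: 0.4762, Y: 0.5238)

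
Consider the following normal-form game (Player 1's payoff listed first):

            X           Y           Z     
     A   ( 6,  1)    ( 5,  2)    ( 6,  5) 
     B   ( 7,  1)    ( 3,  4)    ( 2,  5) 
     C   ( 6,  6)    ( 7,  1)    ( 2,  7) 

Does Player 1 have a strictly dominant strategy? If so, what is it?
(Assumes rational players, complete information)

No strictly dominant strategy exists for Player 1

Work:
A strategy strictly dominates another if it gives a strictly higher payoff against every opponent action. Compare each pair of P1's strategies column-by-column:
  A vs B: [6 vs 7, 5 vs 3, 6 vs 2] → A does not strictly dominate B (column X: 6 ≤ 7)
  A vs C: [6 vs 6, 5 vs 7, 6 vs 2] → A does not strictly dominate C (column X: 6 ≤ 6)
  B vs A: [7 vs 6, 3 vs 5, 2 vs 6] → B does not strictly dominate A (column Y: 3 ≤ 5)
  B vs C: [7 vs 6, 3 vs 7, 2 vs 2] → B does not strictly dominate C (column Y: 3 ≤ 7)
  C vs A: [6 vs 6, 7 vs 5, 2 vs 6] → C does not strictly dominate A (column X: 6 ≤ 6)
  C vs B: [6 vs 7, 7 vs 3, 2 vs 2] → C does not strictly dominate B (column X: 6 ≤ 7)
No single strategy strictly dominates all others → no strictly dominant strategy.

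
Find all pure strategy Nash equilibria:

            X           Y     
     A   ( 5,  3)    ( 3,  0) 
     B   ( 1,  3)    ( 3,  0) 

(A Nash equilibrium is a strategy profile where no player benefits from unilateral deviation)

Nash equilibrium: (A, X)

Work:
Best responses:
  P1 vs X: payoffs [5, 1] → best response A (payoff 5)
  P1 vs Y: payoffs [3, 3] → best response A/B (payoff 3)
  P2 vs A: payoffs [3, 0] → best response X (payoff 3)
  P2 vs B: payoffs [3, 0] → best response X (payoff 3)
Mutual best responses: (A,X) → Nash equilibria.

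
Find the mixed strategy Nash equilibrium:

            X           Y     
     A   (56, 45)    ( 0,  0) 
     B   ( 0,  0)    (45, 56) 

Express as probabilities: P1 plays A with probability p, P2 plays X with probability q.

p = 0.5545, q = 0.4455

Work:
Find probabilities that make opponent indifferent:
P2 chooses q to make P1 indifferent between A and B
P1 chooses p to make P2 indifferent between X and Y
Mixed NE: P1 plays (A: 0.5545, B: 0.4455), P2 plays (X: 0.4455, Y: 0.5545)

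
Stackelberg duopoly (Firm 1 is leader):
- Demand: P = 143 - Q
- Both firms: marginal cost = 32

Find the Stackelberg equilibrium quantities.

q₁* (leader) = 55.5, q₂* (follower) = 27.75

Work:
Follower's reaction: q₂ = (a - c - q₁)/2
Leader substitutes: π₁ = q₁·(a - q₁ - (a-c-q₁)/2 - c)
FOC: q₁* = (143 - 32)/2 = 55.50
Then: q₂* = (143 - 32 - 55.5)/2 = 27.75
Leader has first-mover advantage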